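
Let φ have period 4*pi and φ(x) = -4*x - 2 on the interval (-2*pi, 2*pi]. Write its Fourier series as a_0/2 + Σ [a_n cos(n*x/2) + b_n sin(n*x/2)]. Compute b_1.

b_1 = (1/(2*pi)) ∫_{-2*pi}^{2*pi} φ(x) sin(x/2) dx.
Integrating by parts (boundary term plus one more integral), an antiderivative of (-4*x - 2) sin(x/2) is 8*x*cos(x/2) - 16*sin(x/2) + 4*cos(x/2); evaluating from -2*pi to 2*pi: ∫_{-2*pi}^{2*pi} (-4*x - 2) sin(x/2) dx = (-16*pi - 4) - (-4 + 16*pi) = -32*pi.
Hence b_1 = (1/(2*pi))·(-32*pi) = -16.

-16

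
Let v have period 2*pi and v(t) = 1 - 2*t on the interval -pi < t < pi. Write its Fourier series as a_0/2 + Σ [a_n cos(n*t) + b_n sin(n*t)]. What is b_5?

-4/5

b_5 = 1/pi ∫_{-pi}^{pi} v(t) sin(5*t) dt.
Integrating by parts (boundary term plus one more integral), an antiderivative of (1 - 2*t) sin(5*t) is 2*t*cos(5*t)/5 - 2*sin(5*t)/25 - cos(5*t)/5; evaluating from -pi to pi: ∫_{-pi}^{pi} (1 - 2*t) sin(5*t) dt = (1/5 - 2*pi/5) - (1/5 + 2*pi/5) = -4*pi/5.
Hence b_5 = (1/pi)·(-4*pi/5) = -4/5.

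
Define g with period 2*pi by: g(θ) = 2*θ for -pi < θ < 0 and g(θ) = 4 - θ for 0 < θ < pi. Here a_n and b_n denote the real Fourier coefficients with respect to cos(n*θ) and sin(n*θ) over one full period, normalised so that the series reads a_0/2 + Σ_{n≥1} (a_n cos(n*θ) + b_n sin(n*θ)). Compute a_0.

4 - 3*pi/2

a_0 = 1/pi ∫_{-pi}^{pi} g(θ) dθ = 1/pi · (pi*(8 - 3*pi)/2) = 4 - 3*pi/2.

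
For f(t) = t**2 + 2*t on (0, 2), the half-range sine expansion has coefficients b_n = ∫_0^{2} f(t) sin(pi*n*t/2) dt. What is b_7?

b_7 = ∫_0^{2} (t**2 + 2*t) sin(7*pi*t/2) dt.
Integrating by parts twice (tabular method), an antiderivative of (t**2 + 2*t) sin(7*pi*t/2) is -2*t**2*cos(7*pi*t/2)/(7*pi) + 8*t*sin(7*pi*t/2)/(49*pi**2) - 4*t*cos(7*pi*t/2)/(7*pi) + 8*sin(7*pi*t/2)/(49*pi**2) + 16*cos(7*pi*t/2)/(343*pi**3); evaluating from 0 to 2: ∫_{0}^{2} (t**2 + 2*t) sin(7*pi*t/2) dt = (16*(-1 + 49*pi**2)/(343*pi**3)) - (16/(343*pi**3)) = 16*(-2 + 49*pi**2)/(343*pi**3).
Hence b_7 = 16*(-2 + 49*pi**2)/(343*pi**3).

16*(-2 + 49*pi**2)/(343*pi**3)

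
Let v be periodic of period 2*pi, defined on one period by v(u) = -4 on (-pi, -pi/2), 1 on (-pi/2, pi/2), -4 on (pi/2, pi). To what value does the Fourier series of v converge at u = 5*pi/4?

-4

u = 5*pi/4 differs from u = -3*pi/4 by 1 full period(s), and the series is 2*pi-periodic.
v is continuous at u = -3*pi/4 with value -4, so the series converges to -4 there.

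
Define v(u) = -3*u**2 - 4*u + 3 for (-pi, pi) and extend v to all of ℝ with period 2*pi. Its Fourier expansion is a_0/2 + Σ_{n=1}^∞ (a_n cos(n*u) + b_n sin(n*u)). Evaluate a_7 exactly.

12/49

a_7 = 1/pi ∫_{-pi}^{pi} v(u) cos(7*u) du.
Integrating by parts twice (tabular method), an antiderivative of (-3*u**2 - 4*u + 3) cos(7*u) is -3*u**2*sin(7*u)/7 - 4*u*sin(7*u)/7 - 6*u*cos(7*u)/49 + 153*sin(7*u)/343 - 4*cos(7*u)/49; evaluating from -pi to pi: ∫_{-pi}^{pi} (-3*u**2 - 4*u + 3) cos(7*u) du = (4/49 + 6*pi/49) - (4/49 - 6*pi/49) = 12*pi/49.
Hence a_7 = (1/pi)·(12*pi/49) = 12/49.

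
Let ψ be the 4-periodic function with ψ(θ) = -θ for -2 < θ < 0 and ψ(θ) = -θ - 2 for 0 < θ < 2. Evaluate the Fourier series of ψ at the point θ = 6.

θ = 6 differs from θ = 2 by 1 full period(s), and the series is 4-periodic.
At θ = 2 the one-sided limits are ψ(2^-) = -4 and ψ(2^+) = 2.
By Dirichlet's theorem the series converges to their average, [(-4) + (2)]/2 = -1.

-1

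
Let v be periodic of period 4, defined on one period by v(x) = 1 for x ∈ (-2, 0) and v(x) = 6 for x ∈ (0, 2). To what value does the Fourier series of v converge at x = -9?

x = -9 differs from x = -1 by -2 full period(s), and the series is 4-periodic.
v is continuous at x = -1 with value 1, so the series converges to 1 there.

1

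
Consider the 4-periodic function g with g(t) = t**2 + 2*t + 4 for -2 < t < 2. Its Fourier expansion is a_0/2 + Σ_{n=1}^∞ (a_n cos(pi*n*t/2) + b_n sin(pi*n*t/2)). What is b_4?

b_4 = 1/2 ∫_{-2}^{2} g(t) sin(2*pi*t) dt.
Integrating by parts twice (tabular method), an antiderivative of (t**2 + 2*t + 4) sin(2*pi*t) is -t**2*cos(2*pi*t)/(2*pi) + t*sin(2*pi*t)/(2*pi**2) - t*cos(2*pi*t)/pi + sin(2*pi*t)/(2*pi**2) - 2*cos(2*pi*t)/pi + cos(2*pi*t)/(4*pi**3); evaluating from -2 to 2: ∫_{-2}^{2} (t**2 + 2*t + 4) sin(2*pi*t) dt = (-6/pi + 1/(4*pi**3)) - (-2/pi + 1/(4*pi**3)) = -4/pi.
Hence b_4 = (1/2)·(-4/pi) = -2/pi.

-2/pi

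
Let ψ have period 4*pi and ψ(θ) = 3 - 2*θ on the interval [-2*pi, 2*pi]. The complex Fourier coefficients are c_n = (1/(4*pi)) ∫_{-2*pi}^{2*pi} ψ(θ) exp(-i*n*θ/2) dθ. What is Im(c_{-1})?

-4

Since ψ is real-valued, Im(c_{-1}) = -(1/(4*pi)) ∫_{-2*pi}^{2*pi} ψ(θ) sin(-θ/2) dθ = b_{1}/2.
Integrating by parts (boundary term plus one more integral), an antiderivative of (3 - 2*θ) sin(-θ/2) is -4*θ*cos(θ/2) + 8*sin(θ/2) + 6*cos(θ/2); evaluating from -2*pi to 2*pi: ∫_{-2*pi}^{2*pi} (3 - 2*θ) sin(-θ/2) dθ = (-6 + 8*pi) - (-8*pi - 6) = 16*pi.
Hence Im(c_{-1}) = (-1/(4*pi))·(16*pi) = -4.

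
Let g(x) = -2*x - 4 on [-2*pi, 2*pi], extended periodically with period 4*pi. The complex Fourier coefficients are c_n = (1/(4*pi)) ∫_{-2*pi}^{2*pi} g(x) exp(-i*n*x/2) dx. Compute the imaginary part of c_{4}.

-1

Since g is real-valued, Im(c_{4}) = -(1/(4*pi)) ∫_{-2*pi}^{2*pi} g(x) sin(2*x) dx = -b_{4}/2.
Integrating by parts (boundary term plus one more integral), an antiderivative of (-2*x - 4) sin(2*x) is x*cos(2*x) - sin(2*x)/2 + 2*cos(2*x); evaluating from -2*pi to 2*pi: ∫_{-2*pi}^{2*pi} (-2*x - 4) sin(2*x) dx = (2 + 2*pi) - (2 - 2*pi) = 4*pi.
Hence Im(c_{4}) = (-1/(4*pi))·(4*pi) = -1.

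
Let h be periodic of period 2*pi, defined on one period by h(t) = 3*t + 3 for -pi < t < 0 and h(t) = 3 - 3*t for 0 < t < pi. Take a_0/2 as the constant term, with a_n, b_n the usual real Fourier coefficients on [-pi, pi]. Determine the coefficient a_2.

0

a_2 = 1/pi ∫_{-pi}^{pi} h(t) cos(2*t) dt.
h is even and cos(2*t) is even, so the integrand is even and a_2 = 2/pi ∫_0^{pi} h(t) cos(2*t) dt.
Integrating by parts (boundary term plus one more integral), an antiderivative of (3 - 3*t) cos(2*t) is -3*t*sin(2*t)/2 + 3*sin(2*t)/2 - 3*cos(2*t)/4; evaluating from 0 to pi: ∫_{0}^{pi} (3 - 3*t) cos(2*t) dt = (-3/4) - (-3/4) = 0.
Hence a_2 = (2/pi)·(0) = 0.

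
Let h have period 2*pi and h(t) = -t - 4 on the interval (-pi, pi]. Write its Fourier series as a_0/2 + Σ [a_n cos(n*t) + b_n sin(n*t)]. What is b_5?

-2/5

b_5 = 1/pi ∫_{-pi}^{pi} h(t) sin(5*t) dt.
Integrating by parts (boundary term plus one more integral), an antiderivative of (-t - 4) sin(5*t) is t*cos(5*t)/5 - sin(5*t)/25 + 4*cos(5*t)/5; evaluating from -pi to pi: ∫_{-pi}^{pi} (-t - 4) sin(5*t) dt = (-4/5 - pi/5) - (-4/5 + pi/5) = -2*pi/5.
Hence b_5 = (1/pi)·(-2*pi/5) = -2/5.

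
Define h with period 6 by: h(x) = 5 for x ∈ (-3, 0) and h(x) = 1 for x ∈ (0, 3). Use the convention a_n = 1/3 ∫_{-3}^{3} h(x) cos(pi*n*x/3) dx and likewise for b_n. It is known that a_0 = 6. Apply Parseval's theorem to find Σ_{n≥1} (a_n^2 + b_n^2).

8

Parseval: a_0^2/2 + Σ_{n≥1} (a_n^2+b_n^2) = 1/3 ∫_{-3}^{3} h(x)^2 dx = 26.
Subtract a_0^2/2 = 18: Σ (a_n^2+b_n^2) = 8.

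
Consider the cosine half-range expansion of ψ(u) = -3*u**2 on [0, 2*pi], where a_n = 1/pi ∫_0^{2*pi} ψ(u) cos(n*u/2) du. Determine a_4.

a_4 = 1/pi ∫_0^{2*pi} (-3*u**2) cos(2*u) du.
Integrating by parts twice (tabular method), an antiderivative of (-3*u**2) cos(2*u) is -3*u**2*sin(2*u)/2 - 3*u*cos(2*u)/2 + 3*sin(2*u)/4; evaluating from 0 to 2*pi: ∫_{0}^{2*pi} (-3*u**2) cos(2*u) du = (-3*pi) - (0) = -3*pi.
Hence a_4 = (1/pi)·(-3*pi) = -3.

-3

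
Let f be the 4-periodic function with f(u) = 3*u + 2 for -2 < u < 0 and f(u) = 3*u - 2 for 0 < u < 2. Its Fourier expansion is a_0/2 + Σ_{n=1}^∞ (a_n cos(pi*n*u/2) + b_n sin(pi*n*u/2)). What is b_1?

b_1 = 1/2 ∫_{-2}^{2} f(u) sin(pi*u/2) du.
f is odd and sin(pi*u/2) is odd, so the integrand is even and b_1 = ∫_0^{2} f(u) sin(pi*u/2) du.
Integrating by parts (boundary term plus one more integral), an antiderivative of (3*u - 2) sin(pi*u/2) is -6*u*cos(pi*u/2)/pi + 12*sin(pi*u/2)/pi**2 + 4*cos(pi*u/2)/pi; evaluating from 0 to 2: ∫_{0}^{2} (3*u - 2) sin(pi*u/2) du = (8/pi) - (4/pi) = 4/pi.
Hence b_1 = 4/pi.

4/pi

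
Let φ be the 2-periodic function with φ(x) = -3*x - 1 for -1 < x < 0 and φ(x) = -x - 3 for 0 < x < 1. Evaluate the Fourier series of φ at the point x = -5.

x = -5 differs from x = -1 by -2 full period(s), and the series is 2-periodic.
At x = -1 the one-sided limits are φ(-1^-) = -4 and φ(-1^+) = 2.
By Dirichlet's theorem the series converges to their average, [(-4) + (2)]/2 = -1.

-1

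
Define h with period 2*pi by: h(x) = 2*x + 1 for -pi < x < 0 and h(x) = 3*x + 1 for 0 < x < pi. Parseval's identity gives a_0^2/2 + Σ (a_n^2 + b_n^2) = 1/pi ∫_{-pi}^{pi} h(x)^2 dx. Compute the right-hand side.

1/pi ∫_{-pi}^{pi} h(x)^2 dx = 1/pi · (pi*(6 + 3*pi + 13*pi**2)/3) = 2 + pi + 13*pi**2/3.

2 + pi + 13*pi**2/3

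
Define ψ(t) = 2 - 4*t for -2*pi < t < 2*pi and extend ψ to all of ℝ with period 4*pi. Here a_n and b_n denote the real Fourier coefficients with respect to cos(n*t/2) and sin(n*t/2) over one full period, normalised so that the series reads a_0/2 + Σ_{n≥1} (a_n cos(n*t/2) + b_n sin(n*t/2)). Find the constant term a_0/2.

2

a_0 = (1/(2*pi)) ∫_{-2*pi}^{2*pi} ψ(t) dt = (1/(2*pi)) · (8*pi) = 4.
So the constant term a_0/2 = 2.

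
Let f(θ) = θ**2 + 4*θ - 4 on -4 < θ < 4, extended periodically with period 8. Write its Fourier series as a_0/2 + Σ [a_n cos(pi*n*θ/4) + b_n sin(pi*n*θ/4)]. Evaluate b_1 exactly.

b_1 = 1/4 ∫_{-4}^{4} f(θ) sin(pi*θ/4) dθ.
Integrating by parts twice (tabular method), an antiderivative of (θ**2 + 4*θ - 4) sin(pi*θ/4) is -4*θ**2*cos(pi*θ/4)/pi + 32*θ*sin(pi*θ/4)/pi**2 - 16*θ*cos(pi*θ/4)/pi + 64*sin(pi*θ/4)/pi**2 + 128*cos(pi*θ/4)/pi**3 + 16*cos(pi*θ/4)/pi; evaluating from -4 to 4: ∫_{-4}^{4} (θ**2 + 4*θ - 4) sin(pi*θ/4) dθ = (-128/pi**3 + 112/pi) - (-16/pi - 128/pi**3) = 128/pi.
Hence b_1 = (1/4)·(128/pi) = 32/pi.

32/pi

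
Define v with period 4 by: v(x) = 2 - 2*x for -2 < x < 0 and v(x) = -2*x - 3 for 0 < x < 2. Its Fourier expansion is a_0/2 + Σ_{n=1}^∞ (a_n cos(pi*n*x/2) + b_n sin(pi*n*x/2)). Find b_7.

-18/(7*pi)

b_7 = 1/2 ∫_{-2}^{2} v(x) sin(7*pi*x/2) dx.
Split the integral at the breakpoints.
Integrating by parts (boundary term plus one more integral), an antiderivative of (2 - 2*x) sin(7*pi*x/2) is 4*x*cos(7*pi*x/2)/(7*pi) - 8*sin(7*pi*x/2)/(49*pi**2) - 4*cos(7*pi*x/2)/(7*pi); evaluating from -2 to 0: ∫_{-2}^{0} (2 - 2*x) sin(7*pi*x/2) dx = (-4/(7*pi)) - (12/(7*pi)) = -16/(7*pi).
Integrating by parts (boundary term plus one more integral), an antiderivative of (-2*x - 3) sin(7*pi*x/2) is 4*x*cos(7*pi*x/2)/(7*pi) - 8*sin(7*pi*x/2)/(49*pi**2) + 6*cos(7*pi*x/2)/(7*pi); evaluating from 0 to 2: ∫_{0}^{2} (-2*x - 3) sin(7*pi*x/2) dx = (-2/pi) - (6/(7*pi)) = -20/(7*pi).
Summing the pieces and multiplying by (1/2) gives b_7 = -18/(7*pi).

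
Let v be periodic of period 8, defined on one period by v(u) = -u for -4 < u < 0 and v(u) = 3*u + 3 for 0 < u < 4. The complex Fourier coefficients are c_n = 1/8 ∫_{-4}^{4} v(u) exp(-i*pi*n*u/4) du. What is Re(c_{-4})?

Since v is real-valued, Re(c_{-4}) = 1/8 ∫_{-4}^{4} v(u) cos(-pi*u) du = a_{4}/2.
Split the integral at the breakpoints.
Integrating by parts (boundary term plus one more integral), an antiderivative of (-u) cos(-pi*u) is -u*sin(pi*u)/pi - cos(pi*u)/pi**2; evaluating from -4 to 0: ∫_{-4}^{0} (-u) cos(-pi*u) du = (-1/pi**2) - (-1/pi**2) = 0.
Integrating by parts (boundary term plus one more integral), an antiderivative of (3*u + 3) cos(-pi*u) is 3*u*sin(pi*u)/pi + 3*sin(pi*u)/pi + 3*cos(pi*u)/pi**2; evaluating from 0 to 4: ∫_{0}^{4} (3*u + 3) cos(-pi*u) du = (3/pi**2) - (3/pi**2) = 0.
So ∫_{-4}^{4} v(u) cos(-pi*u) du = 0.
Hence Re(c_{-4}) = (1/8)·(0) = 0.

0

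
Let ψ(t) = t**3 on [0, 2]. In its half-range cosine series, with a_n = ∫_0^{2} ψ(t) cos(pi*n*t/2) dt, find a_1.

a_1 = ∫_0^{2} (t**3) cos(pi*t/2) dt.
Integrating by parts three times (tabular method), an antiderivative of (t**3) cos(pi*t/2) is 2*t**3*sin(pi*t/2)/pi + 12*t**2*cos(pi*t/2)/pi**2 - 48*t*sin(pi*t/2)/pi**3 - 96*cos(pi*t/2)/pi**4; evaluating from 0 to 2: ∫_{0}^{2} (t**3) cos(pi*t/2) dt = (48*(2 - pi**2)/pi**4) - (-96/pi**4) = 48*(4 - pi**2)/pi**4.
Hence a_1 = 48*(4 - pi**2)/pi**4.

48*(4 - pi**2)/pi**4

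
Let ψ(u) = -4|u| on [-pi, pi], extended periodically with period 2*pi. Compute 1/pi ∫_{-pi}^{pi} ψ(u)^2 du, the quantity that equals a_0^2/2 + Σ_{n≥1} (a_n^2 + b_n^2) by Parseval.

1/pi ∫_{-pi}^{pi} ψ(u)^2 du = 1/pi · (32*pi**3/3) = 32*pi**2/3.

32*pi**2/3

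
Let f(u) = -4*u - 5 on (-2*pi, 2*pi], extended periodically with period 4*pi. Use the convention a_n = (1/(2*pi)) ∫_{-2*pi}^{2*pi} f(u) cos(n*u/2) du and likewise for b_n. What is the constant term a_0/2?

-5

a_0 = (1/(2*pi)) ∫_{-2*pi}^{2*pi} f(u) du = (1/(2*pi)) · (-20*pi) = -10.
So the constant term a_0/2 = -5.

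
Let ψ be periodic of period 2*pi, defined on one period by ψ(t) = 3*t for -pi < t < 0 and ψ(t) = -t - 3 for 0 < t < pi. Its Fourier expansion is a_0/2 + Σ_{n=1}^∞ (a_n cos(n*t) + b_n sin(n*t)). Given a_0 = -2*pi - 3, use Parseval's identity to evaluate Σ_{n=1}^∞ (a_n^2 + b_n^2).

Parseval: a_0^2/2 + Σ_{n≥1} (a_n^2+b_n^2) = 1/pi ∫_{-pi}^{pi} ψ(t)^2 dt = 9 + 3*pi + 10*pi**2/3.
Subtract a_0^2/2 = (3 + 2*pi)**2/2: Σ (a_n^2+b_n^2) = -3*pi + 9/2 + 4*pi**2/3.

-3*pi + 9/2 + 4*pi**2/3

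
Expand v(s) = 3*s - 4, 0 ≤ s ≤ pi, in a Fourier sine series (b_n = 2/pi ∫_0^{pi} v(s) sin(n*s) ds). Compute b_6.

-1

b_6 = 2/pi ∫_0^{pi} (3*s - 4) sin(6*s) ds.
Integrating by parts (boundary term plus one more integral), an antiderivative of (3*s - 4) sin(6*s) is -s*cos(6*s)/2 + sin(6*s)/12 + 2*cos(6*s)/3; evaluating from 0 to pi: ∫_{0}^{pi} (3*s - 4) sin(6*s) ds = (2/3 - pi/2) - (2/3) = -pi/2.
Hence b_6 = (2/pi)·(-pi/2) = -1.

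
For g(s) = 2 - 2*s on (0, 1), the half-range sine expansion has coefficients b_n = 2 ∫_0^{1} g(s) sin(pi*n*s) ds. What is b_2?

2/pi

b_2 = 2 ∫_0^{1} (2 - 2*s) sin(2*pi*s) ds.
Integrating by parts (boundary term plus one more integral), an antiderivative of (2 - 2*s) sin(2*pi*s) is s*cos(2*pi*s)/pi - sin(2*pi*s)/(2*pi**2) - cos(2*pi*s)/pi; evaluating from 0 to 1: ∫_{0}^{1} (2 - 2*s) sin(2*pi*s) ds = (0) - (-1/pi) = 1/pi.
Hence b_2 = 2·(1/pi) = 2/pi.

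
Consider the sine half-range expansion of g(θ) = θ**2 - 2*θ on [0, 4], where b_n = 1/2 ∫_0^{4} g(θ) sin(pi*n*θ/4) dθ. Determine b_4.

b_4 = 1/2 ∫_0^{4} (θ**2 - 2*θ) sin(pi*θ) dθ.
Integrating by parts twice (tabular method), an antiderivative of (θ**2 - 2*θ) sin(pi*θ) is -θ**2*cos(pi*θ)/pi + 2*θ*sin(pi*θ)/pi**2 + 2*θ*cos(pi*θ)/pi - 2*sin(pi*θ)/pi**2 + 2*cos(pi*θ)/pi**3; evaluating from 0 to 4: ∫_{0}^{4} (θ**2 - 2*θ) sin(pi*θ) dθ = (-8/pi + 2/pi**3) - (2/pi**3) = -8/pi.
Hence b_4 = (1/2)·(-8/pi) = -4/pi.

-4/pi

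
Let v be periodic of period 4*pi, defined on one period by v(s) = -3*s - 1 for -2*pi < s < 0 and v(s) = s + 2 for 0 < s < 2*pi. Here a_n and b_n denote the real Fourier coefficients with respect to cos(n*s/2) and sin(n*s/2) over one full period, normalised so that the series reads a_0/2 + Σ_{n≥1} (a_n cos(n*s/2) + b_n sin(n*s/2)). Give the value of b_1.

-4 + 6/pi

b_1 = (1/(2*pi)) ∫_{-2*pi}^{2*pi} v(s) sin(s/2) ds.
Split the integral at the breakpoints.
Integrating by parts (boundary term plus one more integral), an antiderivative of (-3*s - 1) sin(s/2) is 6*s*cos(s/2) - 12*sin(s/2) + 2*cos(s/2); evaluating from -2*pi to 0: ∫_{-2*pi}^{0} (-3*s - 1) sin(s/2) ds = (2) - (-2 + 12*pi) = 4 - 12*pi.
Integrating by parts (boundary term plus one more integral), an antiderivative of (s + 2) sin(s/2) is -2*s*cos(s/2) + 4*sin(s/2) - 4*cos(s/2); evaluating from 0 to 2*pi: ∫_{0}^{2*pi} (s + 2) sin(s/2) ds = (4 + 4*pi) - (-4) = 8 + 4*pi.
Summing the pieces and multiplying by (1/(2*pi)) gives b_1 = -4 + 6/pi.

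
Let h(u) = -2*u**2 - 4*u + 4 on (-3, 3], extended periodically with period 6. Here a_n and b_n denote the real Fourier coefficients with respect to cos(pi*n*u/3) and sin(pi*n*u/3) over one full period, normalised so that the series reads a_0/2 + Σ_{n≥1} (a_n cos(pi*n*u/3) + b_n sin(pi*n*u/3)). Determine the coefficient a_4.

a_4 = 1/3 ∫_{-3}^{3} h(u) cos(4*pi*u/3) du.
Integrating by parts twice (tabular method), an antiderivative of (-2*u**2 - 4*u + 4) cos(4*pi*u/3) is -3*u**2*sin(4*pi*u/3)/(2*pi) - 3*u*sin(4*pi*u/3)/pi - 9*u*cos(4*pi*u/3)/(4*pi**2) + 27*sin(4*pi*u/3)/(16*pi**3) + 3*sin(4*pi*u/3)/pi - 9*cos(4*pi*u/3)/(4*pi**2); evaluating from -3 to 3: ∫_{-3}^{3} (-2*u**2 - 4*u + 4) cos(4*pi*u/3) du = (-9/pi**2) - (9/(2*pi**2)) = -27/(2*pi**2).
Hence a_4 = (1/3)·(-27/(2*pi**2)) = -9/(2*pi**2).

-9/(2*pi**2)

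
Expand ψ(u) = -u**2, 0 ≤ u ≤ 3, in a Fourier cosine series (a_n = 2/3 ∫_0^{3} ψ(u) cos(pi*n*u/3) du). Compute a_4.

a_4 = 2/3 ∫_0^{3} (-u**2) cos(4*pi*u/3) du.
Integrating by parts twice (tabular method), an antiderivative of (-u**2) cos(4*pi*u/3) is -3*u**2*sin(4*pi*u/3)/(4*pi) - 9*u*cos(4*pi*u/3)/(8*pi**2) + 27*sin(4*pi*u/3)/(32*pi**3); evaluating from 0 to 3: ∫_{0}^{3} (-u**2) cos(4*pi*u/3) du = (-27/(8*pi**2)) - (0) = -27/(8*pi**2).
Hence a_4 = (2/3)·(-27/(8*pi**2)) = -9/(4*pi**2).

-9/(4*pi**2)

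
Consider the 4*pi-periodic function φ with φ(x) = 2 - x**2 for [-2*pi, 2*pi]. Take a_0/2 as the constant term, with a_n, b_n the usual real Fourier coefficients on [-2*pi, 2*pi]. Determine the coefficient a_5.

a_5 = (1/(2*pi)) ∫_{-2*pi}^{2*pi} φ(x) cos(5*x/2) dx.
φ is even and cos(5*x/2) is even, so the integrand is even and a_5 = 1/pi ∫_0^{2*pi} φ(x) cos(5*x/2) dx.
Integrating by parts twice (tabular method), an antiderivative of (2 - x**2) cos(5*x/2) is -2*x**2*sin(5*x/2)/5 - 8*x*cos(5*x/2)/25 + 116*sin(5*x/2)/125; evaluating from 0 to 2*pi: ∫_{0}^{2*pi} (2 - x**2) cos(5*x/2) dx = (16*pi/25) - (0) = 16*pi/25.
Hence a_5 = (1/pi)·(16*pi/25) = 16/25.

16/25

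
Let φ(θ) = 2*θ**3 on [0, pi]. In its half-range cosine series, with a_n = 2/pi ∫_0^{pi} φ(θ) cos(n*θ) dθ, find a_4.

a_4 = 2/pi ∫_0^{pi} (2*θ**3) cos(4*θ) dθ.
Integrating by parts three times (tabular method), an antiderivative of (2*θ**3) cos(4*θ) is θ**3*sin(4*θ)/2 + 3*θ**2*cos(4*θ)/8 - 3*θ*sin(4*θ)/16 - 3*cos(4*θ)/64; evaluating from 0 to pi: ∫_{0}^{pi} (2*θ**3) cos(4*θ) dθ = (-3/64 + 3*pi**2/8) - (-3/64) = 3*pi**2/8.
Hence a_4 = (2/pi)·(3*pi**2/8) = 3*pi/4.

3*pi/4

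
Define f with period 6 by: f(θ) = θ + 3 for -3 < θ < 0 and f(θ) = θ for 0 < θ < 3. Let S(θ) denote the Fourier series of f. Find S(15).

3/2

θ = 15 differs from θ = 3 by 2 full period(s), and the series is 6-periodic.
At θ = 3 the one-sided limits are f(3^-) = 3 and f(3^+) = 0.
By Dirichlet's theorem the series converges to their average, [(3) + (0)]/2 = 3/2.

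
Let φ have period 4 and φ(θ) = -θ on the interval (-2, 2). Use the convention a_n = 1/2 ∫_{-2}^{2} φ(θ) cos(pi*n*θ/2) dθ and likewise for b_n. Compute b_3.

b_3 = 1/2 ∫_{-2}^{2} φ(θ) sin(3*pi*θ/2) dθ.
φ is odd and sin(3*pi*θ/2) is odd, so the integrand is even and b_3 = ∫_0^{2} φ(θ) sin(3*pi*θ/2) dθ.
Integrating by parts (boundary term plus one more integral), an antiderivative of (-θ) sin(3*pi*θ/2) is 2*θ*cos(3*pi*θ/2)/(3*pi) - 4*sin(3*pi*θ/2)/(9*pi**2); evaluating from 0 to 2: ∫_{0}^{2} (-θ) sin(3*pi*θ/2) dθ = (-4/(3*pi)) - (0) = -4/(3*pi).
Hence b_3 = -4/(3*pi).

-4/(3*pi)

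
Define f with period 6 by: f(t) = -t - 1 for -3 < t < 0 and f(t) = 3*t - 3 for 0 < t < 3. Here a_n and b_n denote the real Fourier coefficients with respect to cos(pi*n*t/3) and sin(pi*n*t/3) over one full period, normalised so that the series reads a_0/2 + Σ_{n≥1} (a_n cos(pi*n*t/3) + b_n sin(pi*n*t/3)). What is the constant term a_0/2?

1

a_0 = 1/3 ∫_{-3}^{3} f(t) dt = 1/3 · (6) = 2.
So the constant term a_0/2 = 1.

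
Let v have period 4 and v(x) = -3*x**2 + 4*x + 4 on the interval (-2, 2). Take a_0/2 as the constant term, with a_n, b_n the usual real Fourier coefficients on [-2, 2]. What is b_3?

b_3 = 1/2 ∫_{-2}^{2} v(x) sin(3*pi*x/2) dx.
Integrating by parts twice (tabular method), an antiderivative of (-3*x**2 + 4*x + 4) sin(3*pi*x/2) is 2*x**2*cos(3*pi*x/2)/pi - 8*x*sin(3*pi*x/2)/(3*pi**2) - 8*x*cos(3*pi*x/2)/(3*pi) + 16*sin(3*pi*x/2)/(9*pi**2) - 8*cos(3*pi*x/2)/(3*pi) - 16*cos(3*pi*x/2)/(9*pi**3); evaluating from -2 to 2: ∫_{-2}^{2} (-3*x**2 + 4*x + 4) sin(3*pi*x/2) dx = (16/(9*pi**3)) - (16*(1 - 6*pi**2)/(9*pi**3)) = 32/(3*pi).
Hence b_3 = (1/2)·(32/(3*pi)) = 16/(3*pi).

16/(3*pi)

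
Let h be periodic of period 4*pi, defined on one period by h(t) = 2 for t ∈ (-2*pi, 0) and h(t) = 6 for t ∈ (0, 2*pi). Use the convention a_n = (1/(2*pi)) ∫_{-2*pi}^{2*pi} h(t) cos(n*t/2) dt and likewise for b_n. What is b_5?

b_5 = (1/(2*pi)) ∫_{-2*pi}^{2*pi} h(t) sin(5*t/2) dt.
Split the integral at the breakpoints.
Directly, an antiderivative of (2) sin(5*t/2) is -4*cos(5*t/2)/5; evaluating from -2*pi to 0: ∫_{-2*pi}^{0} (2) sin(5*t/2) dt = (-4/5) - (4/5) = -8/5.
Directly, an antiderivative of (6) sin(5*t/2) is -12*cos(5*t/2)/5; evaluating from 0 to 2*pi: ∫_{0}^{2*pi} (6) sin(5*t/2) dt = (12/5) - (-12/5) = 24/5.
Summing the pieces and multiplying by (1/(2*pi)) gives b_5 = 8/(5*pi).

8/(5*pi)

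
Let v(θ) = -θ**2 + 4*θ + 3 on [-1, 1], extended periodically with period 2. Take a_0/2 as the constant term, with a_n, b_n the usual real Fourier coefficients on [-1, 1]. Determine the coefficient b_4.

b_4 = ∫_{-1}^{1} v(θ) sin(4*pi*θ) dθ.
Integrating by parts twice (tabular method), an antiderivative of (-θ**2 + 4*θ + 3) sin(4*pi*θ) is θ**2*cos(4*pi*θ)/(4*pi) - θ*sin(4*pi*θ)/(8*pi**2) - θ*cos(4*pi*θ)/pi + sin(4*pi*θ)/(4*pi**2) - 3*cos(4*pi*θ)/(4*pi) - cos(4*pi*θ)/(32*pi**3); evaluating from -1 to 1: ∫_{-1}^{1} (-θ**2 + 4*θ + 3) sin(4*pi*θ) dθ = ((-48*pi**2 - 1)/(32*pi**3)) - ((-1 + 16*pi**2)/(32*pi**3)) = -2/pi.
Hence b_4 = -2/pi.

-2/pi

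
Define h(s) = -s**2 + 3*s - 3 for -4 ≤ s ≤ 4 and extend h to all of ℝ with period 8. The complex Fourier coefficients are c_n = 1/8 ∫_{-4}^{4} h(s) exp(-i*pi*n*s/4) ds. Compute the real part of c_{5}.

32/(25*pi**2)

Since h is real-valued, Re(c_{5}) = 1/8 ∫_{-4}^{4} h(s) cos(5*pi*s/4) ds = a_{5}/2.
Integrating by parts twice (tabular method), an antiderivative of (-s**2 + 3*s - 3) cos(5*pi*s/4) is -4*s**2*sin(5*pi*s/4)/(5*pi) + 12*s*sin(5*pi*s/4)/(5*pi) - 32*s*cos(5*pi*s/4)/(25*pi**2) - 12*sin(5*pi*s/4)/(5*pi) + 128*sin(5*pi*s/4)/(125*pi**3) + 48*cos(5*pi*s/4)/(25*pi**2); evaluating from -4 to 4: ∫_{-4}^{4} (-s**2 + 3*s - 3) cos(5*pi*s/4) ds = (16/(5*pi**2)) - (-176/(25*pi**2)) = 256/(25*pi**2).
Hence Re(c_{5}) = (1/8)·(256/(25*pi**2)) = 32/(25*pi**2).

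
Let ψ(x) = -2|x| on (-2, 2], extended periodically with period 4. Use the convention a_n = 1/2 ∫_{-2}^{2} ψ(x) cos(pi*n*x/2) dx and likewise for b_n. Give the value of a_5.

16/(25*pi**2)

a_5 = 1/2 ∫_{-2}^{2} ψ(x) cos(5*pi*x/2) dx.
ψ is even and cos(5*pi*x/2) is even, so the integrand is even and a_5 = ∫_0^{2} ψ(x) cos(5*pi*x/2) dx.
Integrating by parts (boundary term plus one more integral), an antiderivative of (-2*x) cos(5*pi*x/2) is -4*x*sin(5*pi*x/2)/(5*pi) - 8*cos(5*pi*x/2)/(25*pi**2); evaluating from 0 to 2: ∫_{0}^{2} (-2*x) cos(5*pi*x/2) dx = (8/(25*pi**2)) - (-8/(25*pi**2)) = 16/(25*pi**2).
Hence a_5 = 16/(25*pi**2).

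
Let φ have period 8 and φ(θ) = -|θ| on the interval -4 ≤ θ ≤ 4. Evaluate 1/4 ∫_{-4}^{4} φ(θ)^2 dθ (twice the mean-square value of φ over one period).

32/3

1/4 ∫_{-4}^{4} φ(θ)^2 dθ = 1/4 · (128/3) = 32/3.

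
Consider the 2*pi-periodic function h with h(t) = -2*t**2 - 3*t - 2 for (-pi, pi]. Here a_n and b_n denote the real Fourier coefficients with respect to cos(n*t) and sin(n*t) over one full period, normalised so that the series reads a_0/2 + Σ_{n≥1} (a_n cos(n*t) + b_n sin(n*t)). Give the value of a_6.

a_6 = 1/pi ∫_{-pi}^{pi} h(t) cos(6*t) dt.
Integrating by parts twice (tabular method), an antiderivative of (-2*t**2 - 3*t - 2) cos(6*t) is -t**2*sin(6*t)/3 - t*sin(6*t)/2 - t*cos(6*t)/9 - 17*sin(6*t)/54 - cos(6*t)/12; evaluating from -pi to pi: ∫_{-pi}^{pi} (-2*t**2 - 3*t - 2) cos(6*t) dt = (-pi/9 - 1/12) - (-1/12 + pi/9) = -2*pi/9.
Hence a_6 = (1/pi)·(-2*pi/9) = -2/9.

-2/9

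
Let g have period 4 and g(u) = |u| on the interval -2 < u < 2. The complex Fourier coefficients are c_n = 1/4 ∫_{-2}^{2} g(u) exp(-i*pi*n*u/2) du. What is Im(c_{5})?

Since g is real-valued, Im(c_{5}) = -1/4 ∫_{-2}^{2} g(u) sin(5*pi*u/2) du = -b_{5}/2.
(g is even, so the integrand is odd over a symmetric interval and the integral vanishes.)

0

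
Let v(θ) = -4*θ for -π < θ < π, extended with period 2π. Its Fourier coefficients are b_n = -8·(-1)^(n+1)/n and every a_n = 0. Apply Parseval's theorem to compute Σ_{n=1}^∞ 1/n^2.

Parseval: Σ b_n^2 = (1/π) ∫_{-π}^{π} v(θ)^2 dθ = 32*pi**2/3.
Σ b_n^2 = Σ 64/n^2, so Σ 1/n^2 = (32*pi**2/3)/64 = pi**2/6.

pi**2/6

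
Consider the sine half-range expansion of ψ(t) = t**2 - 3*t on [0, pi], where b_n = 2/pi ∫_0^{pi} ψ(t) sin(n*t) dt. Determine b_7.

2*(-147*pi - 4 + 49*pi**2)/(343*pi)

b_7 = 2/pi ∫_0^{pi} (t**2 - 3*t) sin(7*t) dt.
Integrating by parts twice (tabular method), an antiderivative of (t**2 - 3*t) sin(7*t) is -t**2*cos(7*t)/7 + 2*t*sin(7*t)/49 + 3*t*cos(7*t)/7 - 3*sin(7*t)/49 + 2*cos(7*t)/343; evaluating from 0 to pi: ∫_{0}^{pi} (t**2 - 3*t) sin(7*t) dt = (-3*pi/7 - 2/343 + pi**2/7) - (2/343) = -3*pi/7 - 4/343 + pi**2/7.
Hence b_7 = (2/pi)·(-3*pi/7 - 4/343 + pi**2/7) = 2*(-147*pi - 4 + 49*pi**2)/(343*pi).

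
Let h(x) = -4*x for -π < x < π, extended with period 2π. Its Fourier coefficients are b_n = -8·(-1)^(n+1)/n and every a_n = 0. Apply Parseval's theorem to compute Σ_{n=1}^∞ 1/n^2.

pi**2/6

Parseval: Σ b_n^2 = (1/π) ∫_{-π}^{π} h(x)^2 dx = 32*pi**2/3.
Σ b_n^2 = Σ 64/n^2, so Σ 1/n^2 = (32*pi**2/3)/64 = pi**2/6.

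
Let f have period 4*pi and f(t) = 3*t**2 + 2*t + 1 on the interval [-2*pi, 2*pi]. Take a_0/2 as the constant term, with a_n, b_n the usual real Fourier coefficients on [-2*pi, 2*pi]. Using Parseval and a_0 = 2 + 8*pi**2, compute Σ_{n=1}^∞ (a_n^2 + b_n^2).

Parseval: a_0^2/2 + Σ_{n≥1} (a_n^2+b_n^2) = (1/(2*pi)) ∫_{-2*pi}^{2*pi} f(t)^2 dt = 2 + 80*pi**2/3 + 288*pi**4/5.
Subtract a_0^2/2 = 2*(1 + 4*pi**2)**2: Σ (a_n^2+b_n^2) = 32*pi**2*(5 + 12*pi**2)/15.

32*pi**2*(5 + 12*pi**2)/15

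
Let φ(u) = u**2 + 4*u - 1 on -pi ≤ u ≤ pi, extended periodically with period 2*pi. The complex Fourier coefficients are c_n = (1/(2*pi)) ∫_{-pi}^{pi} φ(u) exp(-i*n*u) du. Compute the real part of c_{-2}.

Since φ is real-valued, Re(c_{-2}) = (1/(2*pi)) ∫_{-pi}^{pi} φ(u) cos(-2*u) du = a_{2}/2.
Integrating by parts twice (tabular method), an antiderivative of (u**2 + 4*u - 1) cos(-2*u) is u**2*sin(2*u)/2 + 2*u*sin(2*u) + u*cos(2*u)/2 - 3*sin(2*u)/4 + cos(2*u); evaluating from -pi to pi: ∫_{-pi}^{pi} (u**2 + 4*u - 1) cos(-2*u) du = (1 + pi/2) - (1 - pi/2) = pi.
Hence Re(c_{-2}) = (1/(2*pi))·(pi) = 1/2.

1/2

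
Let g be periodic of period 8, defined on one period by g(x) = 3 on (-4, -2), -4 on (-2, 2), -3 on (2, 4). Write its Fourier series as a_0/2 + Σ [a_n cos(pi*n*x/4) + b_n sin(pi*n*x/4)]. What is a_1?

a_1 = 1/4 ∫_{-4}^{4} g(x) cos(pi*x/4) dx.
Split the integral at the breakpoints.
Directly, an antiderivative of (3) cos(pi*x/4) is 12*sin(pi*x/4)/pi; evaluating from -4 to -2: ∫_{-4}^{-2} (3) cos(pi*x/4) dx = (-12/pi) - (0) = -12/pi.
Directly, an antiderivative of (-4) cos(pi*x/4) is -16*sin(pi*x/4)/pi; evaluating from -2 to 2: ∫_{-2}^{2} (-4) cos(pi*x/4) dx = (-16/pi) - (16/pi) = -32/pi.
Directly, an antiderivative of (-3) cos(pi*x/4) is -12*sin(pi*x/4)/pi; evaluating from 2 to 4: ∫_{2}^{4} (-3) cos(pi*x/4) dx = (0) - (-12/pi) = 12/pi.
Summing the pieces and multiplying by (1/4) gives a_1 = -8/pi.

-8/pi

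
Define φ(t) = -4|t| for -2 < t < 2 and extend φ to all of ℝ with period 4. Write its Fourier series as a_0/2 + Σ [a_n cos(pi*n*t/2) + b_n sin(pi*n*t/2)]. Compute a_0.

-8

a_0 = 1/2 ∫_{-2}^{2} φ(t) dt = 1/2 · (-16) = -8.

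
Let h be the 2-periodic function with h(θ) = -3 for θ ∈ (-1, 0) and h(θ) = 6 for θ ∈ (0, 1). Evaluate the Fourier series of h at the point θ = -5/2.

θ = -5/2 differs from θ = -1/2 by -1 full period(s), and the series is 2-periodic.
h is continuous at θ = -1/2 with value -3, so the series converges to -3 there.

-3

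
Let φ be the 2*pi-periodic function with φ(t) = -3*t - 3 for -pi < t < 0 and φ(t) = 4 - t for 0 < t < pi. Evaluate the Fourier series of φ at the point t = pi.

1/2 + pi

At t = pi the one-sided limits are φ(pi^-) = 4 - pi and φ(pi^+) = -3 + 3*pi.
By Dirichlet's theorem the series converges to their average, [(4 - pi) + (-3 + 3*pi)]/2 = 1/2 + pi.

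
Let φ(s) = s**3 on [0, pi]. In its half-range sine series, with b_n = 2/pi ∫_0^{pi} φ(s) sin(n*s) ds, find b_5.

-12/125 + 2*pi**2/5

b_5 = 2/pi ∫_0^{pi} (s**3) sin(5*s) ds.
Integrating by parts three times (tabular method), an antiderivative of (s**3) sin(5*s) is -s**3*cos(5*s)/5 + 3*s**2*sin(5*s)/25 + 6*s*cos(5*s)/125 - 6*sin(5*s)/625; evaluating from 0 to pi: ∫_{0}^{pi} (s**3) sin(5*s) ds = (pi*(-6 + 25*pi**2)/125) - (0) = pi*(-6 + 25*pi**2)/125.
Hence b_5 = (2/pi)·(pi*(-6 + 25*pi**2)/125) = -12/125 + 2*pi**2/5.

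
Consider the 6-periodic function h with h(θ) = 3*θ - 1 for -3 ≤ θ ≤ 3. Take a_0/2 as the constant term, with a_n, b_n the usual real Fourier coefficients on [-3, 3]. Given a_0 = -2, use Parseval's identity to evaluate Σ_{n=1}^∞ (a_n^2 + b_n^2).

Parseval: a_0^2/2 + Σ_{n≥1} (a_n^2+b_n^2) = 1/3 ∫_{-3}^{3} h(θ)^2 dθ = 56.
Subtract a_0^2/2 = 2: Σ (a_n^2+b_n^2) = 54.

54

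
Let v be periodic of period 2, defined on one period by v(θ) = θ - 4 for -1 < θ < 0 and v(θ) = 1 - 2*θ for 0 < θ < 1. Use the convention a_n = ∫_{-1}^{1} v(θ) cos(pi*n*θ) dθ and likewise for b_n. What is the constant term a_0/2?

a_0 = ∫_{-1}^{1} v(θ) dθ = -9/2.
So the constant term a_0/2 = -9/4.

-9/4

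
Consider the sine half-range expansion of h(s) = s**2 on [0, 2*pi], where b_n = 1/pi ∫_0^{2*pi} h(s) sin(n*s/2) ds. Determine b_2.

b_2 = 1/pi ∫_0^{2*pi} (s**2) sin(s) ds.
Integrating by parts twice (tabular method), an antiderivative of (s**2) sin(s) is -s**2*cos(s) + 2*s*sin(s) + 2*cos(s); evaluating from 0 to 2*pi: ∫_{0}^{2*pi} (s**2) sin(s) ds = (2 - 4*pi**2) - (2) = -4*pi**2.
Hence b_2 = (1/pi)·(-4*pi**2) = -4*pi.

-4*pi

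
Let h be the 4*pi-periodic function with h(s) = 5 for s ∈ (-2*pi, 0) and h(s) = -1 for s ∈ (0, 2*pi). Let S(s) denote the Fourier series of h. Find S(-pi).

h is continuous at s = -pi with value 5, so the series converges to 5 there.

5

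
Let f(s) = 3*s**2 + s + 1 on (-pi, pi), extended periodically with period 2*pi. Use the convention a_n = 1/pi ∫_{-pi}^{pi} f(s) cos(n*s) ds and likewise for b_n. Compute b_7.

b_7 = 1/pi ∫_{-pi}^{pi} f(s) sin(7*s) ds.
Integrating by parts twice (tabular method), an antiderivative of (3*s**2 + s + 1) sin(7*s) is -3*s**2*cos(7*s)/7 + 6*s*sin(7*s)/49 - s*cos(7*s)/7 + sin(7*s)/49 - 43*cos(7*s)/343; evaluating from -pi to pi: ∫_{-pi}^{pi} (3*s**2 + s + 1) sin(7*s) ds = (43/343 + pi/7 + 3*pi**2/7) - (-pi/7 + 43/343 + 3*pi**2/7) = 2*pi/7.
Hence b_7 = (1/pi)·(2*pi/7) = 2/7.

2/7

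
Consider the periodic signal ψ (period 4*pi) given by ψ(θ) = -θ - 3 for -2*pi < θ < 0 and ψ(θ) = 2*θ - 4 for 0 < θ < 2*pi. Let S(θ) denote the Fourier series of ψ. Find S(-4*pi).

-7/2

θ = -4*pi differs from θ = 0 by -1 full period(s), and the series is 4*pi-periodic.
At θ = 0 the one-sided limits are ψ(0^-) = -3 and ψ(0^+) = -4.
By Dirichlet's theorem the series converges to their average, [(-3) + (-4)]/2 = -7/2.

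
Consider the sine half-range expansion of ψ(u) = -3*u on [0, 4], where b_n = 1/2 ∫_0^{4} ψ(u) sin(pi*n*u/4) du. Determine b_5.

-24/(5*pi)

b_5 = 1/2 ∫_0^{4} (-3*u) sin(5*pi*u/4) du.
Integrating by parts (boundary term plus one more integral), an antiderivative of (-3*u) sin(5*pi*u/4) is 12*u*cos(5*pi*u/4)/(5*pi) - 48*sin(5*pi*u/4)/(25*pi**2); evaluating from 0 to 4: ∫_{0}^{4} (-3*u) sin(5*pi*u/4) du = (-48/(5*pi)) - (0) = -48/(5*pi).
Hence b_5 = (1/2)·(-48/(5*pi)) = -24/(5*pi).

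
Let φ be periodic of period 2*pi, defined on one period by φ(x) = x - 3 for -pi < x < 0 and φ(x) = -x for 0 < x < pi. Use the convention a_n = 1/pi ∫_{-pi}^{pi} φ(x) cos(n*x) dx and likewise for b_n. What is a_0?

a_0 = 1/pi ∫_{-pi}^{pi} φ(x) dx = 1/pi · (-pi*(3 + pi)) = -pi - 3.

-pi - 3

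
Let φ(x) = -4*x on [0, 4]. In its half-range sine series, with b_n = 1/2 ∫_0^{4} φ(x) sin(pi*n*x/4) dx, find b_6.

b_6 = 1/2 ∫_0^{4} (-4*x) sin(3*pi*x/2) dx.
Integrating by parts (boundary term plus one more integral), an antiderivative of (-4*x) sin(3*pi*x/2) is 8*x*cos(3*pi*x/2)/(3*pi) - 16*sin(3*pi*x/2)/(9*pi**2); evaluating from 0 to 4: ∫_{0}^{4} (-4*x) sin(3*pi*x/2) dx = (32/(3*pi)) - (0) = 32/(3*pi).
Hence b_6 = (1/2)·(32/(3*pi)) = 16/(3*pi).

16/(3*pi)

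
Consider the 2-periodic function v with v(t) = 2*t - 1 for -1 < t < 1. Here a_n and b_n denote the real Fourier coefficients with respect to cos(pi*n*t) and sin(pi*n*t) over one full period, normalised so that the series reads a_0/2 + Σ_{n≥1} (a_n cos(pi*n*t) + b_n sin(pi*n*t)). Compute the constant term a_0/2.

a_0 = ∫_{-1}^{1} v(t) dt = -2.
So the constant term a_0/2 = -1.

-1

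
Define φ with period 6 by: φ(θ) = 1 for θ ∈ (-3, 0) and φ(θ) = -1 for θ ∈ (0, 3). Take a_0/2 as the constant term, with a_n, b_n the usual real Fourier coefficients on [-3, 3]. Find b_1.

-4/pi

b_1 = 1/3 ∫_{-3}^{3} φ(θ) sin(pi*θ/3) dθ.
φ is odd and sin(pi*θ/3) is odd, so the integrand is even and b_1 = 2/3 ∫_0^{3} φ(θ) sin(pi*θ/3) dθ.
Directly, an antiderivative of (-1) sin(pi*θ/3) is 3*cos(pi*θ/3)/pi; evaluating from 0 to 3: ∫_{0}^{3} (-1) sin(pi*θ/3) dθ = (-3/pi) - (3/pi) = -6/pi.
Hence b_1 = (2/3)·(-6/pi) = -4/pi.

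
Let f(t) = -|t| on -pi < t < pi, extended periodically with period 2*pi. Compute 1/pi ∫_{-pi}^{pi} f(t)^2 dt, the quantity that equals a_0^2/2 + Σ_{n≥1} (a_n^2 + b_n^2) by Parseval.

2*pi**2/3

1/pi ∫_{-pi}^{pi} f(t)^2 dt = 1/pi · (2*pi**3/3) = 2*pi**2/3.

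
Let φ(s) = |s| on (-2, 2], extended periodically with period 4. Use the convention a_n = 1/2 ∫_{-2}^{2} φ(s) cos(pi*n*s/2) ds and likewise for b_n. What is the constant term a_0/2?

a_0 = 1/2 ∫_{-2}^{2} φ(s) ds = 1/2 · (4) = 2.
So the constant term a_0/2 = 1.

1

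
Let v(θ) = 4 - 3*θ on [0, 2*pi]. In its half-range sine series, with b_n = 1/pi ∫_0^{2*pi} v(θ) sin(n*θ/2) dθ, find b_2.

6

b_2 = 1/pi ∫_0^{2*pi} (4 - 3*θ) sin(θ) dθ.
Integrating by parts (boundary term plus one more integral), an antiderivative of (4 - 3*θ) sin(θ) is 3*θ*cos(θ) - 3*sin(θ) - 4*cos(θ); evaluating from 0 to 2*pi: ∫_{0}^{2*pi} (4 - 3*θ) sin(θ) dθ = (-4 + 6*pi) - (-4) = 6*pi.
Hence b_2 = (1/pi)·(6*pi) = 6.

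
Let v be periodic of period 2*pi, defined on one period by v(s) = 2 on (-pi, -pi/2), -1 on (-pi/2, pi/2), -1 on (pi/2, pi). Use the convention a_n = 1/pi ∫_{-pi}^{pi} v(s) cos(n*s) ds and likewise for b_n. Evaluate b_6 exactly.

1/pi

b_6 = 1/pi ∫_{-pi}^{pi} v(s) sin(6*s) ds.
Split the integral at the breakpoints.
Directly, an antiderivative of (2) sin(6*s) is -cos(6*s)/3; evaluating from -pi to -pi/2: ∫_{-pi}^{-pi/2} (2) sin(6*s) ds = (1/3) - (-1/3) = 2/3.
Directly, an antiderivative of (-1) sin(6*s) is cos(6*s)/6; evaluating from -pi/2 to pi/2: ∫_{-pi/2}^{pi/2} (-1) sin(6*s) ds = (-1/6) - (-1/6) = 0.
Directly, an antiderivative of (-1) sin(6*s) is cos(6*s)/6; evaluating from pi/2 to pi: ∫_{pi/2}^{pi} (-1) sin(6*s) ds = (1/6) - (-1/6) = 1/3.
Summing the pieces and multiplying by (1/pi) gives b_6 = 1/pi.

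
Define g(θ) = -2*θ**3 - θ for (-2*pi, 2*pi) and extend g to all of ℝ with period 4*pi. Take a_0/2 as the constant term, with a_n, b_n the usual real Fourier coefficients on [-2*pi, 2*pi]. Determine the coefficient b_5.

b_5 = (1/(2*pi)) ∫_{-2*pi}^{2*pi} g(θ) sin(5*θ/2) dθ.
g is odd and sin(5*θ/2) is odd, so the integrand is even and b_5 = 1/pi ∫_0^{2*pi} g(θ) sin(5*θ/2) dθ.
Integrating by parts three times (tabular method), an antiderivative of (-2*θ**3 - θ) sin(5*θ/2) is 4*θ**3*cos(5*θ/2)/5 - 24*θ**2*sin(5*θ/2)/25 - 46*θ*cos(5*θ/2)/125 + 92*sin(5*θ/2)/625; evaluating from 0 to 2*pi: ∫_{0}^{2*pi} (-2*θ**3 - θ) sin(5*θ/2) dθ = (4*pi*(23 - 200*pi**2)/125) - (0) = 4*pi*(23 - 200*pi**2)/125.
Hence b_5 = (1/pi)·(4*pi*(23 - 200*pi**2)/125) = 92/125 - 32*pi**2/5.

92/125 - 32*pi**2/5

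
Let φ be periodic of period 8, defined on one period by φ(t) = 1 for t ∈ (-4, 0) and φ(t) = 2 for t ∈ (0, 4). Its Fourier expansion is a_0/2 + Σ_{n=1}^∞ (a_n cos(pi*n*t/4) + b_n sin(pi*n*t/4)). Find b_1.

2/pi

b_1 = 1/4 ∫_{-4}^{4} φ(t) sin(pi*t/4) dt.
Split the integral at the breakpoints.
Directly, an antiderivative of (1) sin(pi*t/4) is -4*cos(pi*t/4)/pi; evaluating from -4 to 0: ∫_{-4}^{0} (1) sin(pi*t/4) dt = (-4/pi) - (4/pi) = -8/pi.
Directly, an antiderivative of (2) sin(pi*t/4) is -8*cos(pi*t/4)/pi; evaluating from 0 to 4: ∫_{0}^{4} (2) sin(pi*t/4) dt = (8/pi) - (-8/pi) = 16/pi.
Summing the pieces and multiplying by (1/4) gives b_1 = 2/pi.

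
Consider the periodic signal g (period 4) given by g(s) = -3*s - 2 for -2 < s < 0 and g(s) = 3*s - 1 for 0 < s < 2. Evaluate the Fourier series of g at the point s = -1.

g is continuous at s = -1 with value 1, so the series converges to 1 there.

1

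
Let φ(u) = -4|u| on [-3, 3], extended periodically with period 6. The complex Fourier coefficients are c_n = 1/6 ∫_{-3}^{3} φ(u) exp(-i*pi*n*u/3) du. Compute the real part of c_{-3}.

8/(3*pi**2)

Since φ is real-valued, Re(c_{-3}) = 1/6 ∫_{-3}^{3} φ(u) cos(-pi*u) du = a_{3}/2.
φ is even and cos(-pi*u) is even, so the integrand is even: ∫_{-3}^{3} φ(u) cos(-pi*u) du = 2∫_0^{3} φ(u) cos(-pi*u) du.
Integrating by parts (boundary term plus one more integral), an antiderivative of (-4*u) cos(-pi*u) is -4*u*sin(pi*u)/pi - 4*cos(pi*u)/pi**2; evaluating from 0 to 3: ∫_{0}^{3} (-4*u) cos(-pi*u) du = (4/pi**2) - (-4/pi**2) = 8/pi**2.
So ∫_{-3}^{3} φ(u) cos(-pi*u) du = 16/pi**2.
Hence Re(c_{-3}) = (1/6)·(16/pi**2) = 8/(3*pi**2).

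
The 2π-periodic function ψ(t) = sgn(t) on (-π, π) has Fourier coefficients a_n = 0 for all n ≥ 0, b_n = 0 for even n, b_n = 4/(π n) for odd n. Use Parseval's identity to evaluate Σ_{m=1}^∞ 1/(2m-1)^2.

Parseval: Σ b_n^2 = (1/π) ∫_{-π}^{π} ψ(t)^2 dt = 2.
Only odd n contribute, with b_n^2 = 16/(π^2 n^2), so Σ_{m≥1} 1/(2m-1)^2 = π^2·(2)/16 = pi**2/8.

pi**2/8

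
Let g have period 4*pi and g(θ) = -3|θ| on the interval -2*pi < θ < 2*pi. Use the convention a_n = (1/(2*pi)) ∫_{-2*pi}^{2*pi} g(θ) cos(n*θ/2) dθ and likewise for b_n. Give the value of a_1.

24/pi

a_1 = (1/(2*pi)) ∫_{-2*pi}^{2*pi} g(θ) cos(θ/2) dθ.
g is even and cos(θ/2) is even, so the integrand is even and a_1 = 1/pi ∫_0^{2*pi} g(θ) cos(θ/2) dθ.
Integrating by parts (boundary term plus one more integral), an antiderivative of (-3*θ) cos(θ/2) is -6*θ*sin(θ/2) - 12*cos(θ/2); evaluating from 0 to 2*pi: ∫_{0}^{2*pi} (-3*θ) cos(θ/2) dθ = (12) - (-12) = 24.
Hence a_1 = (1/pi)·(24) = 24/pi.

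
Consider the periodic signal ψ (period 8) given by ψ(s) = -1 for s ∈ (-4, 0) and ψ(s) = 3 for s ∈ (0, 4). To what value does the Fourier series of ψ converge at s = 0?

At s = 0 the one-sided limits are ψ(0^-) = -1 and ψ(0^+) = 3.
By Dirichlet's theorem the series converges to their average, [(-1) + (3)]/2 = 1.

1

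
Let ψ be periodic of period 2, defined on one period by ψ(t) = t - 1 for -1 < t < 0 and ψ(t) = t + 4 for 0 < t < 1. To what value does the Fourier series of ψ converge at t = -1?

At t = -1 the one-sided limits are ψ(-1^-) = 5 and ψ(-1^+) = -2.
By Dirichlet's theorem the series converges to their average, [(5) + (-2)]/2 = 3/2.

3/2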